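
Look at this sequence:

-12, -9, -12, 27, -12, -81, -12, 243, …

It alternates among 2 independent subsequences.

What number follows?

Odd-indexed and even-indexed terms follow separate rules.
Subsequence A: -12, -12, -12, -12 (always -12).
Subsequence B: -9, 27, -81, 243 (a geometric progression (common ratio -3)).
The 9th slot belongs to subsequence A; its 5th term is -12.

-12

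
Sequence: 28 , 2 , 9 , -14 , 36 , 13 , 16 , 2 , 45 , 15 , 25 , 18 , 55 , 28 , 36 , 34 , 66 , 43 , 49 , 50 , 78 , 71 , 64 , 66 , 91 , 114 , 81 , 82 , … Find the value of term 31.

100

Read the sequence 4 terms at a time; column i is its own pattern.
Subsequence A: 28, 36, 45, 55, 66, 78, 91. Triangular numbers starting at T_7.
Subsequence B: 2, 13, 15, 28, 43, 71, 114. A Fibonacci-like recurrence a_n = a_{n-1} + a_{n-2}.
Subsequence C: 9, 16, 25, 36, 49, 64, 81. The squares 3², 4², 5², ….
Subsequence D: -14, 2, 18, 34, 50, 66, 82. Linear: a_n = -30 + 16·n.
Position 31 falls in subsequence C as its term 8, giving 100.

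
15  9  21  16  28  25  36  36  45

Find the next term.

49

Split by position mod 2 into 2 tracks.
Track A = 15, 21, 28, 36, 45: triangular numbers starting at T_5.
Track B = 9, 16, 25, 36: the squares 3², 4², 5², ….
Term 10 comes from track B (its 5th entry): 49.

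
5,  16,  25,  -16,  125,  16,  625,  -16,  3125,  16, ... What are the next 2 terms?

The terms cycle through 2 interleaved subsequences.
Stream A: 5, 25, 125, 625, 3125 — powers of 5.
Stream B: 16, -16, 16, -16, 16 — the oscillation 16·(−1)^(n+1).
Term 11 comes from stream A (its 6th entry): 15625.
Position 12 → stream B, term 6 = -16.

15625, -16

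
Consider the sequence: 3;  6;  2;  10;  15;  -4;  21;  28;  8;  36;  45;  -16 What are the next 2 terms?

Positions follow the repeating pattern AAB; grouping by letter gives 2 tracks.
Stream A: 3, 6, 10, 15, 21, 28, 36, 45 — the triangular numbers T_2, T_3, ….
Stream B: 2, -4, 8, -16 — geometric with ratio -2.
Position 13 falls in stream A as its term 9, giving 55.
The 14th slot belongs to stream A; its 10th term is 66.

55, 66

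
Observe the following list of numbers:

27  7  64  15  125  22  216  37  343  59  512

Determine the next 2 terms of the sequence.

Positions 1, 3, 5, … form one subsequence and positions 2, 4, 6, … form another.
Subsequence A is 27, 64, 125, 216, 343, 512, which is perfect cubes starting at 3³.
Subsequence B is 7, 15, 22, 37, 59, which is a Fibonacci-like recurrence a_n = a_{n-1} + a_{n-2}.
Term 12 comes from subsequence B (its 6th entry): 96.
Term 13 comes from subsequence A (its 7th entry): 729.

96, 729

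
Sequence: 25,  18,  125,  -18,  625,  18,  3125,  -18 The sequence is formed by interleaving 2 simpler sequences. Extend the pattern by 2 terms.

15625, 18

Split by position mod 2 into 2 tracks.
Track A = 25, 125, 625, 3125: successive powers of 5.
Track B = 18, -18, 18, -18: the oscillation 18·(−1)^(n+1).
Position 9 falls in track A as its term 5, giving 15625.
Position 10 falls in track B as its term 5, giving 18.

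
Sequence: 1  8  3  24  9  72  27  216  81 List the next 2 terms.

648, 243

Positions 1, 3, 5, … form one subsequence and positions 2, 4, 6, … form another.
Stream A is 1, 3, 9, 27, 81, which is successive powers of 3.
Stream B is 8, 24, 72, 216, which is geometric with ratio 3.
The 10th slot belongs to stream B; its 5th term is 648.
Term 11 comes from stream A (its 6th entry): 243.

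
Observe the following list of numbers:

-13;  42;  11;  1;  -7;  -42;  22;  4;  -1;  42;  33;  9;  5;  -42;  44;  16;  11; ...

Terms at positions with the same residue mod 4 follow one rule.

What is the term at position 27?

Taking every 4th term gives 4 separate tracks.
Subsequence A: -13, -7, -1, 5, 11 — adding 6 each time.
Subsequence B: 42, -42, 42, -42 — the oscillation 42·(−1)^(n+1).
Subsequence C: 11, 22, 33, 44 — linear: a_n = 11·n.
Subsequence D: 1, 4, 9, 16 — perfect squares starting at 1².
The 27th slot belongs to subsequence C; its 7th term is 77.

77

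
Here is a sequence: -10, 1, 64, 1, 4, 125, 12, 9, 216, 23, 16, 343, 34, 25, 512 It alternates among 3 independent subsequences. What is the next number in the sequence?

45

Taking every 3rd term gives 3 separate tracks.
Track A is -10, 1, 12, 23, 34, which is arithmetic with common difference +11.
Track B is 1, 4, 9, 16, 25, which is perfect squares starting at 1².
Track C is 64, 125, 216, 343, 512, which is consecutive cubes n³ from n = 4.
Position 16 → track A, term 6 = 45.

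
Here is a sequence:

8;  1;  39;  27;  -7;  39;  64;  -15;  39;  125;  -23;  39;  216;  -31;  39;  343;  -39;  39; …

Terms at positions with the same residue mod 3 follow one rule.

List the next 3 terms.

512, -47, 39

Split by position mod 3: positions 1, 4, 7, … form one track, and each other residue class forms its own.
Track A: 8, 27, 64, 125, 216, 343 (consecutive cubes n³ from n = 2).
Track B: 1, -7, -15, -23, -31, -39 (linear: a_n = 9 − 8·n).
Track C: 39, 39, 39, 39, 39, 39 (the constant sequence 39).
Term 19 comes from track A (its 7th entry): 512.
Term 20 comes from track B (its 7th entry): -47.
The 21st slot belongs to track C; its 7th term is 39.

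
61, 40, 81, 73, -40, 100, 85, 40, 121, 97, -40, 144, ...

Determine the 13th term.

The terms cycle through 3 interleaved subsequences.
Stream A: 61, 73, 85, 97. Arithmetic with common difference +12.
Stream B: 40, -40, 40, -40. The oscillation 40·(−1)^(n+1).
Stream C: 81, 100, 121, 144. The squares 9², 10², 11², ….
Position 13 → stream A, term 5 = 109.

109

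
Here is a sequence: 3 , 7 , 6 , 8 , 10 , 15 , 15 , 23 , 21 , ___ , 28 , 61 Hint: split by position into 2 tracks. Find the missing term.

The terms cycle through 2 interleaved subsequences.
Subsequence A = 3, 6, 10, 15, 21, 28: triangular numbers starting at T_2.
Subsequence B = 7, 8, 15, 23, ?, 61: a Fibonacci-like recurrence a_n = a_{n-1} + a_{n-2}.
So the missing entry in subsequence B is 38.

38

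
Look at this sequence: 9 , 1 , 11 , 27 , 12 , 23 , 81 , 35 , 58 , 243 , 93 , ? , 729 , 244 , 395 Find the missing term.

151

Positions follow the repeating pattern ABB; grouping by letter gives 2 tracks.
Stream A: 9, 27, 81, 243, 729 (a geometric progression (common ratio 3)).
Stream B: 1, 11, 12, 23, 35, 58, 93, ?, 244, 395 (a Fibonacci-like recurrence a_n = a_{n-1} + a_{n-2}).
The gap is stream B's term 8; the rule gives 151.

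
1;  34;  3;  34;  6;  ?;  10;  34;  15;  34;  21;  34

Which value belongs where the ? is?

34

Split by position mod 2 into 2 tracks.
Stream A: 1, 3, 6, 10, 15, 21. Triangular numbers n(n+1)/2 for n = 1, 2, ….
Stream B: 34, 34, ?, 34, 34, 34. Always 34.
Filling stream B at index 3 by its rule yields 34.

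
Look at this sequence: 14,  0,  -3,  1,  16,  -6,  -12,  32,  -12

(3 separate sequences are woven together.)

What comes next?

Taking every 3rd term gives 3 separate tracks.
Track A: 14, 1, -12 (subtracting 13 each time).
Track B: 0, 16, 32 (arithmetic with common difference +16).
Track C: -3, -6, -12 (geometric with ratio 2).
Term 10 comes from track A (its 4th entry): -25.

-25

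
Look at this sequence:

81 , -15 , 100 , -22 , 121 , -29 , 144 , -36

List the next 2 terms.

169, -43

Positions 1, 3, 5, … form one subsequence and positions 2, 4, 6, … form another.
Track A: 81, 100, 121, 144 — consecutive squares n² from n = 9.
Track B: -15, -22, -29, -36 — arithmetic with common difference −7.
Position 9 falls in track A as its term 5, giving 169.
The 10th slot belongs to track B; its 5th term is -43.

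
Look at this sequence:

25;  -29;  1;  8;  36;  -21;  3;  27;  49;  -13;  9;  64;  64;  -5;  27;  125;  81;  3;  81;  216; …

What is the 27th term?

729

Taking every 4th term gives 4 separate tracks.
Track A: 25, 36, 49, 64, 81 (consecutive squares n² from n = 5).
Track B: -29, -21, -13, -5, 3 (arithmetic, step +8).
Track C: 1, 3, 9, 27, 81 (powers of 3).
Track D: 8, 27, 64, 125, 216 (consecutive cubes n³ from n = 2).
Term 27 comes from track C (its 7th entry): 729.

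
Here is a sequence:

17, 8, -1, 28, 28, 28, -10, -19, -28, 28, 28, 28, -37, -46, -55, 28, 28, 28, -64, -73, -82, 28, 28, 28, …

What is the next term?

Reading positions in blocks of 6 reveals the pattern AAABBB — 2 tracks woven together.
Track A: 17, 8, -1, -10, -19, -28, -37, -46, -55, -64, -73, -82. Arithmetic with common difference −9.
Track B: 28, 28, 28, 28, 28, 28, 28, 28, 28, 28, 28, 28. The constant sequence 28.
The 25th slot belongs to track A; its 13th term is -91.

-91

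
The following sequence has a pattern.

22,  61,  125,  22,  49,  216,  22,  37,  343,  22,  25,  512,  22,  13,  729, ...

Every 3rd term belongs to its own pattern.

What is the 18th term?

The terms cycle through 3 interleaved subsequences.
Stream A: 22, 22, 22, 22, 22. The constant sequence 22.
Stream B: 61, 49, 37, 25, 13. Linear: a_n = 73 − 12·n.
Stream C: 125, 216, 343, 512, 729. Consecutive cubes n³ from n = 5.
Position 18 → stream C, term 6 = 1000.

1000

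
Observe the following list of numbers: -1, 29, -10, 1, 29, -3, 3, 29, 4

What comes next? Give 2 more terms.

5, 29

Split by position mod 3 into 3 tracks.
Stream A: -1, 1, 3 — linear: a_n = -3 + 2·n.
Stream B: 29, 29, 29 — always 29.
Stream C: -10, -3, 4 — linear: a_n = -17 + 7·n.
Position 10 → stream A, term 4 = 5.
Position 11 → stream B, term 4 = 29.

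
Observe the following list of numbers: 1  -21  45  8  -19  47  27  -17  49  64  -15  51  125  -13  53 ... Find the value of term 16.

216

Taking every 3rd term gives 3 separate tracks.
Stream A: 1, 8, 27, 64, 125 (consecutive cubes n³ from n = 1).
Stream B: -21, -19, -17, -15, -13 (adding 2 each time).
Stream C: 45, 47, 49, 51, 53 (linear: a_n = 43 + 2·n).
Position 16 → stream A, term 6 = 216.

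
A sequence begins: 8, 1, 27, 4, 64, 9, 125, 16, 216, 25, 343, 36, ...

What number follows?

The terms cycle through 2 interleaved subsequences.
Track A: 8, 27, 64, 125, 216, 343 (the cubes 2³, 3³, 4³, …).
Track B: 1, 4, 9, 16, 25, 36 (the squares 1², 2², 3², …).
Term 13 comes from track A (its 7th entry): 512.

512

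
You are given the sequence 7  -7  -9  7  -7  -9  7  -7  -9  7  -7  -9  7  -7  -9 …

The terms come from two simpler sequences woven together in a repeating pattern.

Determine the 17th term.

Reading positions in blocks of 3 reveals the pattern AAB — 2 tracks woven together.
Track A: 7, -7, 7, -7, 7, -7, 7, -7, 7, -7 — alternating ±7.
Track B: -9, -9, -9, -9, -9 — the constant sequence -9.
Position 17 → track A, term 12 = -7.

-7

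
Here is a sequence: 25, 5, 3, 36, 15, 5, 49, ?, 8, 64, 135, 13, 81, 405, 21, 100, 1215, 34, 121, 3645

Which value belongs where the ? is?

Split by position mod 3: positions 1, 4, 7, … form one track, and each other residue class forms its own.
Track A: 25, 36, 49, 64, 81, 100, 121 — the squares 5², 6², 7², ….
Track B: 5, 15, ?, 135, 405, 1215, 3645 — a geometric progression (common ratio 3).
Track C: 3, 5, 8, 13, 21, 34 — each term equals the sum of the previous two.
The gap is track B's term 3; the rule gives 45.

45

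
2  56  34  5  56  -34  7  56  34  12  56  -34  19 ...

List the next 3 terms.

Split by position mod 3: positions 1, 4, 7, … form one track, and each other residue class forms its own.
Subsequence A: 2, 5, 7, 12, 19 (a Fibonacci-like recurrence a_n = a_{n-1} + a_{n-2}).
Subsequence B: 56, 56, 56, 56 (constant 56).
Subsequence C: 34, -34, 34, -34 (oscillating between 34 and -34).
Position 14 falls in subsequence B as its term 5, giving 56.
Term 15 comes from subsequence C (its 5th entry): 34.
Position 16 falls in subsequence A as its term 6, giving 31.

56, 34, 31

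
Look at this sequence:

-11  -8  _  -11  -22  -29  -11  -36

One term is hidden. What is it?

Reading positions in blocks of 3 reveals the pattern ABB — 2 tracks woven together.
Track A: -11, -11, -11. The constant sequence -11.
Track B: -8, ?, -22, -29, -36. Linear: a_n = -1 − 7·n.
Filling track B at index 2 by its rule yields -15.

-15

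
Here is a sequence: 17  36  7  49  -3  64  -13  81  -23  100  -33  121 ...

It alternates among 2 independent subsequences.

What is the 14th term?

144

Split by position mod 2 into 2 tracks.
Stream A: 17, 7, -3, -13, -23, -33 — subtracting 10 each time.
Stream B: 36, 49, 64, 81, 100, 121 — perfect squares starting at 6².
Position 14 falls in stream B as its term 7, giving 144.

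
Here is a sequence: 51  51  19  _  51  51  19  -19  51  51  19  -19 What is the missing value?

Reading positions in blocks of 4 reveals the pattern AABB — 2 tracks woven together.
Subsequence A: 51, 51, 51, 51, 51, 51 (always 51).
Subsequence B: 19, ?, 19, -19, 19, -19 (oscillating between 19 and -19).
So the missing entry in subsequence B is -19.

-19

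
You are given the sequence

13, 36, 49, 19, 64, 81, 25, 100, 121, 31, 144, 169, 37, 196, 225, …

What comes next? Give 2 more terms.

43, 256

The slot pattern repeats as ABB (period 3), so there are 2 interleaved tracks.
Track A: 13, 19, 25, 31, 37 (arithmetic with common difference +6).
Track B: 36, 49, 64, 81, 100, 121, 144, 169, 196, 225 (perfect squares starting at 6²).
The 16th slot belongs to track A; its 6th term is 43.
Term 17 comes from track B (its 11th entry): 256.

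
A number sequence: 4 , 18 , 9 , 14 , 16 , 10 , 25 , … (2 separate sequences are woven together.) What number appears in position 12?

-2

Split by position mod 2 into 2 tracks.
Subsequence A: 4, 9, 16, 25 — the squares 2², 3², 4², ….
Subsequence B: 18, 14, 10 — linear: a_n = 22 − 4·n.
Position 12 falls in subsequence B as its term 6, giving -2.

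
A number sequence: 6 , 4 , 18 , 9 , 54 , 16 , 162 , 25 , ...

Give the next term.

486

The terms cycle through 2 interleaved subsequences.
Subsequence A is 6, 18, 54, 162, which is multiplying by 3 each time.
Subsequence B is 4, 9, 16, 25, which is the squares 2², 3², 4², ….
Position 9 → subsequence A, term 5 = 486.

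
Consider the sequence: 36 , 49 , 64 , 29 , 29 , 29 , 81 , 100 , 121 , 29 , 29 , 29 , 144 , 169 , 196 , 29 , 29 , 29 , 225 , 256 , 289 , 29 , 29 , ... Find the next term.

29

The slot pattern repeats as AAABBB (period 6), so there are 2 interleaved tracks.
Stream A: 36, 49, 64, 81, 100, 121, 144, 169, 196, 225, 256, 289 (perfect squares starting at 6²).
Stream B: 29, 29, 29, 29, 29, 29, 29, 29, 29, 29, 29 (the constant sequence 29).
Position 24 → stream B, term 12 = 29.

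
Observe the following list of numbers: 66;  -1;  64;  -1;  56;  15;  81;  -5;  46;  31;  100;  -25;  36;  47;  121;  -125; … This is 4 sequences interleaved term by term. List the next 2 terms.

26, 63

Read the sequence 4 terms at a time; column i is its own pattern.
Track A is 66, 56, 46, 36, which is arithmetic with common difference −10.
Track B is -1, 15, 31, 47, which is linear: a_n = -17 + 16·n.
Track C is 64, 81, 100, 121, which is consecutive squares n² from n = 8.
Track D is -1, -5, -25, -125, which is multiplying by 5 each time.
Term 17 comes from track A (its 5th entry): 26.
The 18th slot belongs to track B; its 5th term is 63.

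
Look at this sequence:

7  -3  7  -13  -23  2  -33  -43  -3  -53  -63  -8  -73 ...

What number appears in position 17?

Positions follow the repeating pattern AAB; grouping by letter gives 2 tracks.
Stream A: 7, -3, -13, -23, -33, -43, -53, -63, -73. Subtracting 10 each time.
Stream B: 7, 2, -3, -8. Subtracting 5 each time.
The 17th slot belongs to stream A; its 12th term is -103.

-103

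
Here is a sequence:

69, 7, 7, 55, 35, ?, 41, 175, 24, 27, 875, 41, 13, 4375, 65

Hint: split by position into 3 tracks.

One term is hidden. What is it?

17

Read the sequence 3 terms at a time; column i is its own pattern.
Stream A: 69, 55, 41, 27, 13 (linear: a_n = 83 − 14·n).
Stream B: 7, 35, 175, 875, 4375 (geometric with ratio 5).
Stream C: 7, ?, 24, 41, 65 (a Fibonacci-like recurrence a_n = a_{n-1} + a_{n-2}).
Stream C's pattern makes the blank 17.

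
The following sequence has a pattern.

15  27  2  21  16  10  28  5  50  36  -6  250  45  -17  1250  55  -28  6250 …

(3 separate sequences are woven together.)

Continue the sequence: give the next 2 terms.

66, -39

The terms cycle through 3 interleaved subsequences.
Subsequence A: 15, 21, 28, 36, 45, 55 (the triangular numbers T_5, T_6, …).
Subsequence B: 27, 16, 5, -6, -17, -28 (linear: a_n = 38 − 11·n).
Subsequence C: 2, 10, 50, 250, 1250, 6250 (multiplying by 5 each time).
The 19th slot belongs to subsequence A; its 7th term is 66.
Position 20 falls in subsequence B as its term 7, giving -39.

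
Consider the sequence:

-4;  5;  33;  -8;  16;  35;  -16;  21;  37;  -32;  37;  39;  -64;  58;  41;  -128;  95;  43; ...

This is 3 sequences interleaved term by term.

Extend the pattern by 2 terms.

Read the sequence 3 terms at a time; column i is its own pattern.
Track A = -4, -8, -16, -32, -64, -128: geometric with ratio 2.
Track B = 5, 16, 21, 37, 58, 95: a Fibonacci-like recurrence a_n = a_{n-1} + a_{n-2}.
Track C = 33, 35, 37, 39, 41, 43: linear: a_n = 31 + 2·n.
Position 19 → track A, term 7 = -256.
Term 20 comes from track B (its 7th entry): 153.

-256, 153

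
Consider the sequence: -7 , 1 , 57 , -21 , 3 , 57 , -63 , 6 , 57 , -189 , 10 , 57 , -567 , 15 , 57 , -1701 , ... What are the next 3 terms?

Taking every 3rd term gives 3 separate tracks.
Track A is -7, -21, -63, -189, -567, -1701, which is geometric, ×3 each step.
Track B is 1, 3, 6, 10, 15, which is triangular numbers starting at T_1.
Track C is 57, 57, 57, 57, 57, which is always 57.
Position 17 falls in track B as its term 6, giving 21.
The 18th slot belongs to track C; its 6th term is 57.
Term 19 comes from track A (its 7th entry): -5103.

21, 57, -5103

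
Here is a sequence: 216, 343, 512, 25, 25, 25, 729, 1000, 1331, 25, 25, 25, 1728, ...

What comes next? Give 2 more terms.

2197, 2744

Positions follow the repeating pattern AAABBB; grouping by letter gives 2 tracks.
Stream A: 216, 343, 512, 729, 1000, 1331, 1728 — perfect cubes starting at 6³.
Stream B: 25, 25, 25, 25, 25, 25 — the constant sequence 25.
Position 14 falls in stream A as its term 8, giving 2197.
The 15th slot belongs to stream A; its 9th term is 2744.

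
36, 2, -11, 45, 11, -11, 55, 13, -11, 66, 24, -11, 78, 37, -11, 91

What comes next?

Split by position mod 3: positions 1, 4, 7, … form one track, and each other residue class forms its own.
Track A: 36, 45, 55, 66, 78, 91. Triangular numbers n(n+1)/2 for n = 8, 9, ….
Track B: 2, 11, 13, 24, 37. Fibonacci-style (each term is the sum of the two before it).
Track C: -11, -11, -11, -11, -11. Constant -11.
The 17th slot belongs to track B; its 6th term is 61.

61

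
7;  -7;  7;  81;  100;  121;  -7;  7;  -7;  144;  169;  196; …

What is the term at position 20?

Positions follow the repeating pattern AAABBB; grouping by letter gives 2 tracks.
Track A: 7, -7, 7, -7, 7, -7. Oscillating between 7 and -7.
Track B: 81, 100, 121, 144, 169, 196. Consecutive squares n² from n = 9.
The 20th slot belongs to track A; its 11th term is 7.

7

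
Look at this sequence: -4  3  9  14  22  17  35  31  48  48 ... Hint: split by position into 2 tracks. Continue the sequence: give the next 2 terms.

Odd-indexed and even-indexed terms follow separate rules.
Track A: -4, 9, 22, 35, 48 — arithmetic with common difference +13.
Track B: 3, 14, 17, 31, 48 — Fibonacci-style (each term is the sum of the two before it).
Position 11 falls in track A as its term 6, giving 61.
The 12th slot belongs to track B; its 6th term is 79.

61, 79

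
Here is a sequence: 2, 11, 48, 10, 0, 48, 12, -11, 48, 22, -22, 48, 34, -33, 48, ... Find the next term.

56

Split by position mod 3 into 3 tracks.
Track A is 2, 10, 12, 22, 34, which is each term equals the sum of the previous two.
Track B is 11, 0, -11, -22, -33, which is subtracting 11 each time.
Track C is 48, 48, 48, 48, 48, which is always 48.
Position 16 → track A, term 6 = 56.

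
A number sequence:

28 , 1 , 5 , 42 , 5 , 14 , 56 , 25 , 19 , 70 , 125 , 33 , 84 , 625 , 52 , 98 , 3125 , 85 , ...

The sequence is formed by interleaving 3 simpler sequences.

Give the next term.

112

The terms cycle through 3 interleaved subsequences.
Stream A is 28, 42, 56, 70, 84, 98, which is arithmetic, step +14.
Stream B is 1, 5, 25, 125, 625, 3125, which is powers 5^0, 5^1, 5^2, ….
Stream C is 5, 14, 19, 33, 52, 85, which is Fibonacci-style (each term is the sum of the two before it).
The 19th slot belongs to stream A; its 7th term is 112.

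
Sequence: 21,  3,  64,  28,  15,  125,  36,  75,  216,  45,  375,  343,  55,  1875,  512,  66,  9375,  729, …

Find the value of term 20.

The terms cycle through 3 interleaved subsequences.
Stream A: 21, 28, 36, 45, 55, 66. The triangular numbers T_6, T_7, ….
Stream B: 3, 15, 75, 375, 1875, 9375. Geometric with ratio 5.
Stream C: 64, 125, 216, 343, 512, 729. The cubes 4³, 5³, 6³, ….
Term 20 comes from stream B (its 7th entry): 46875.

46875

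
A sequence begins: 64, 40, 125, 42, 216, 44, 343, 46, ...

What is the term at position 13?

Odd-indexed and even-indexed terms follow separate rules.
Track A is 64, 125, 216, 343, which is consecutive cubes n³ from n = 4.
Track B is 40, 42, 44, 46, which is arithmetic with common difference +2.
Term 13 comes from track A (its 7th entry): 1000.

1000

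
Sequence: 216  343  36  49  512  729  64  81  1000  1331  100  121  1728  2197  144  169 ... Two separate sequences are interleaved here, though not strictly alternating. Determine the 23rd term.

Reading positions in blocks of 4 reveals the pattern AABB — 2 tracks woven together.
Track A: 216, 343, 512, 729, 1000, 1331, 1728, 2197 — consecutive cubes n³ from n = 6.
Track B: 36, 49, 64, 81, 100, 121, 144, 169 — consecutive squares n² from n = 6.
The 23rd slot belongs to track B; its 11th term is 256.

256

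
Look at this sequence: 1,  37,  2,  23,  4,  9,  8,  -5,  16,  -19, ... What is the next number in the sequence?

Odd-indexed and even-indexed terms follow separate rules.
Subsequence A: 1, 2, 4, 8, 16 — powers 2^0, 2^1, 2^2, ….
Subsequence B: 37, 23, 9, -5, -19 — arithmetic with common difference −14.
Position 11 falls in subsequence A as its term 6, giving 32.

32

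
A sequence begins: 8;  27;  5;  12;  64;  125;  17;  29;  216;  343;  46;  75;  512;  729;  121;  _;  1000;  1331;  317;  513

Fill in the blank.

196

The slot pattern repeats as AABB (period 4), so there are 2 interleaved tracks.
Subsequence A = 8, 27, 64, 125, 216, 343, 512, 729, 1000, 1331: the cubes 2³, 3³, 4³, ….
Subsequence B = 5, 12, 17, 29, 46, 75, 121, ?, 317, 513: each term equals the sum of the previous two.
The gap is subsequence B's term 8; the rule gives 196.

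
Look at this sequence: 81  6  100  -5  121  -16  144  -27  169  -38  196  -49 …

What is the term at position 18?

Positions 1, 3, 5, … form one subsequence and positions 2, 4, 6, … form another.
Track A: 81, 100, 121, 144, 169, 196 (consecutive squares n² from n = 9).
Track B: 6, -5, -16, -27, -38, -49 (linear: a_n = 17 − 11·n).
Position 18 → track B, term 9 = -82.

-82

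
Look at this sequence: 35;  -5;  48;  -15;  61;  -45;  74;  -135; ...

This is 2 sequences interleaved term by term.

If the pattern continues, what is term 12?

-1215

Odd-indexed and even-indexed terms follow separate rules.
Stream A = 35, 48, 61, 74: arithmetic with common difference +13.
Stream B = -5, -15, -45, -135: geometric, ×3 each step.
Position 12 falls in stream B as its term 6, giving -1215.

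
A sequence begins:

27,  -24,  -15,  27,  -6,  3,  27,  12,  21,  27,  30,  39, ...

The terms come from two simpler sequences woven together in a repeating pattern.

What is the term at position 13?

Reading positions in blocks of 3 reveals the pattern ABB — 2 tracks woven together.
Track A = 27, 27, 27, 27: the constant sequence 27.
Track B = -24, -15, -6, 3, 12, 21, 30, 39: arithmetic, step +9.
Position 13 falls in track A as its term 5, giving 27.

27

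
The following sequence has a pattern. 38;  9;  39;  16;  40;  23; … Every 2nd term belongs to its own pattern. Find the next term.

Positions 1, 3, 5, … form one subsequence and positions 2, 4, 6, … form another.
Track A = 38, 39, 40: arithmetic with common difference +1.
Track B = 9, 16, 23: arithmetic with common difference +7.
Position 7 → track A, term 4 = 41.

41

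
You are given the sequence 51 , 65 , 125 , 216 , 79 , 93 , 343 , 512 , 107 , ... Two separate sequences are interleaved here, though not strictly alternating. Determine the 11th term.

729

Positions follow the repeating pattern AABB; grouping by letter gives 2 tracks.
Subsequence A: 51, 65, 79, 93, 107. Arithmetic, step +14.
Subsequence B: 125, 216, 343, 512. The cubes 5³, 6³, 7³, ….
The 11th slot belongs to subsequence B; its 5th term is 729.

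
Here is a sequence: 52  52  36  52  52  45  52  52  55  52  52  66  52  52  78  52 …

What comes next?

Reading positions in blocks of 3 reveals the pattern AAB — 2 tracks woven together.
Subsequence A is 52, 52, 52, 52, 52, 52, 52, 52, 52, 52, 52, which is the constant sequence 52.
Subsequence B is 36, 45, 55, 66, 78, which is the triangular numbers T_8, T_9, ….
The 17th slot belongs to subsequence A; its 12th term is 52.

52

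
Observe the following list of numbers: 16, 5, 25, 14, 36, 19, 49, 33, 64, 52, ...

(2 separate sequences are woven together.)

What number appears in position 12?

Split by position mod 2 into 2 tracks.
Track A = 16, 25, 36, 49, 64: consecutive squares n² from n = 4.
Track B = 5, 14, 19, 33, 52: each term equals the sum of the previous two.
Term 12 comes from track B (its 6th entry): 85.

85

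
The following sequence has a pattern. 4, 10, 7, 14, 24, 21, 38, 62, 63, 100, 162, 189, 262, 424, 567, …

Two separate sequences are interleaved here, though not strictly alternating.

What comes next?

The slot pattern repeats as AAB (period 3), so there are 2 interleaved tracks.
Track A is 4, 10, 14, 24, 38, 62, 100, 162, 262, 424, which is Fibonacci-style (each term is the sum of the two before it).
Track B is 7, 21, 63, 189, 567, which is geometric, ×3 each step.
The 16th slot belongs to track A; its 11th term is 686.

686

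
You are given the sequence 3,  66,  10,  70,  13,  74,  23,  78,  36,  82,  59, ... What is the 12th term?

86

Taking every 2nd term gives 2 separate tracks.
Subsequence A: 3, 10, 13, 23, 36, 59 (each term equals the sum of the previous two).
Subsequence B: 66, 70, 74, 78, 82 (linear: a_n = 62 + 4·n).
The 12th slot belongs to subsequence B; its 6th term is 86.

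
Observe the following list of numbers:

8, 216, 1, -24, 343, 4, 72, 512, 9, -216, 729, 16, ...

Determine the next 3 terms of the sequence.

Split by position mod 3: positions 1, 4, 7, … form one track, and each other residue class forms its own.
Stream A: 8, -24, 72, -216. A geometric progression (common ratio -3).
Stream B: 216, 343, 512, 729. The cubes 6³, 7³, 8³, ….
Stream C: 1, 4, 9, 16. Consecutive squares n² from n = 1.
The 13th slot belongs to stream A; its 5th term is 648.
Term 14 comes from stream B (its 5th entry): 1000.
Position 15 → stream C, term 5 = 25.

648, 1000, 25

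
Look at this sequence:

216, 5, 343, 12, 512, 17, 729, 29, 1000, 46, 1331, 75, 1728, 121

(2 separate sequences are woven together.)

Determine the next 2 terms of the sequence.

Split by position mod 2 into 2 tracks.
Track A = 216, 343, 512, 729, 1000, 1331, 1728: the cubes 6³, 7³, 8³, ….
Track B = 5, 12, 17, 29, 46, 75, 121: a Fibonacci-like recurrence a_n = a_{n-1} + a_{n-2}.
Term 15 comes from track A (its 8th entry): 2197.
Position 16 falls in track B as its term 8, giving 196.

2197, 196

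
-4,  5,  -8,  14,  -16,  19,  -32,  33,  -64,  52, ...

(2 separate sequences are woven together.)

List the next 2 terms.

Taking every 2nd term gives 2 separate tracks.
Track A = -4, -8, -16, -32, -64: geometric with ratio 2.
Track B = 5, 14, 19, 33, 52: each term equals the sum of the previous two.
Term 11 comes from track A (its 6th entry): -128.
The 12th slot belongs to track B; its 6th term is 85.

-128, 85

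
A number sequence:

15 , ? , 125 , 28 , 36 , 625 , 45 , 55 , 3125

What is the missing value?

21

Reading positions in blocks of 3 reveals the pattern AAB — 2 tracks woven together.
Track A = 15, ?, 28, 36, 45, 55: triangular numbers starting at T_5.
Track B = 125, 625, 3125: successive powers of 5.
Track A's pattern makes the blank 21.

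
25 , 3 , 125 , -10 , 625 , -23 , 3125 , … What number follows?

-36

Split by position mod 2 into 2 tracks.
Track A is 25, 125, 625, 3125, which is successive powers of 5.
Track B is 3, -10, -23, which is subtracting 13 each time.
Term 8 comes from track B (its 4th entry): -36.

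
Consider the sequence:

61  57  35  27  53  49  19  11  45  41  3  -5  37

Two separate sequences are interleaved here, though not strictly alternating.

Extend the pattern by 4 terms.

33, -13, -21, 29

The slot pattern repeats as AABB (period 4), so there are 2 interleaved tracks.
Track A: 61, 57, 53, 49, 45, 41, 37. Linear: a_n = 65 − 4·n.
Track B: 35, 27, 19, 11, 3, -5. Arithmetic, step −8.
Position 14 falls in track A as its term 8, giving 33.
The 15th slot belongs to track B; its 7th term is -13.
Position 16 → track B, term 8 = -21.
Term 17 comes from track A (its 9th entry): 29.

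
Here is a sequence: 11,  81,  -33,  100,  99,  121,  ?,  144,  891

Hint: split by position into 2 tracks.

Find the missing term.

-297

Positions 1, 3, 5, … form one subsequence and positions 2, 4, 6, … form another.
Stream A: 11, -33, 99, ?, 891 — multiplying by -3 each time.
Stream B: 81, 100, 121, 144 — perfect squares starting at 9².
So the missing entry in stream A is -297.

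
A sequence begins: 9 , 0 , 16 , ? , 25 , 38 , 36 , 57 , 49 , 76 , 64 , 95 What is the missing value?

19

The terms cycle through 2 interleaved subsequences.
Track A: 9, 16, 25, 36, 49, 64 — consecutive squares n² from n = 3.
Track B: 0, ?, 38, 57, 76, 95 — linear: a_n = -19 + 19·n.
The gap is track B's term 2; the rule gives 19.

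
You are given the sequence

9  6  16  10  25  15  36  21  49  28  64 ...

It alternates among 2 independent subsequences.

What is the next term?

36

The terms cycle through 2 interleaved subsequences.
Track A: 9, 16, 25, 36, 49, 64 (the squares 3², 4², 5², …).
Track B: 6, 10, 15, 21, 28 (triangular numbers n(n+1)/2 for n = 3, 4, …).
Position 12 falls in track B as its term 6, giving 36.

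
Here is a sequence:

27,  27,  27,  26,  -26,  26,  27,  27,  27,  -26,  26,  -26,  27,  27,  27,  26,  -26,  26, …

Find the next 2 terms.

The slot pattern repeats as AAABBB (period 6), so there are 2 interleaved tracks.
Subsequence A is 27, 27, 27, 27, 27, 27, 27, 27, 27, which is always 27.
Subsequence B is 26, -26, 26, -26, 26, -26, 26, -26, 26, which is the oscillation 26·(−1)^(n+1).
Position 19 → subsequence A, term 10 = 27.
Position 20 falls in subsequence A as its term 11, giving 27.

27, 27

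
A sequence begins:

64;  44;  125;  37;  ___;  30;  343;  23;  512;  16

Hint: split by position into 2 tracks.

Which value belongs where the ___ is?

The terms cycle through 2 interleaved subsequences.
Track A is 64, 125, ?, 343, 512, which is the cubes 4³, 5³, 6³, ….
Track B is 44, 37, 30, 23, 16, which is linear: a_n = 51 − 7·n.
Filling track A at index 3 by its rule yields 216.

216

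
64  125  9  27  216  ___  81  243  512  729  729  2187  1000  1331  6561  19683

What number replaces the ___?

343

Reading positions in blocks of 4 reveals the pattern AABB — 2 tracks woven together.
Subsequence A is 64, 125, 216, ?, 512, 729, 1000, 1331, which is perfect cubes starting at 4³.
Subsequence B is 9, 27, 81, 243, 729, 2187, 6561, 19683, which is successive powers of 3.
The gap is subsequence A's term 4; the rule gives 343.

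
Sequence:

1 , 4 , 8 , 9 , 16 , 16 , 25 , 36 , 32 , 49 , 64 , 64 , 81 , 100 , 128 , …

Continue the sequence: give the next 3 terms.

Reading positions in blocks of 3 reveals the pattern AAB — 2 tracks woven together.
Track A is 1, 4, 9, 16, 25, 36, 49, 64, 81, 100, which is the squares 1², 2², 3², ….
Track B is 8, 16, 32, 64, 128, which is powers 2^3, 2^4, 2^5, ….
Term 16 comes from track A (its 11th entry): 121.
The 17th slot belongs to track A; its 12th term is 144.
The 18th slot belongs to track B; its 6th term is 256.

121, 144, 256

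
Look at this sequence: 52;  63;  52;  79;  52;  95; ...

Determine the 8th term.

Split by position mod 2 into 2 tracks.
Track A: 52, 52, 52 — the constant sequence 52.
Track B: 63, 79, 95 — arithmetic with common difference +16.
The 8th slot belongs to track B; its 4th term is 111.

111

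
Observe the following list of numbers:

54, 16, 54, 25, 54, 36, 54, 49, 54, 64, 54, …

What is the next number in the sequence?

81

Split by position mod 2 into 2 tracks.
Track A is 54, 54, 54, 54, 54, 54, which is always 54.
Track B is 16, 25, 36, 49, 64, which is consecutive squares n² from n = 4.
The 12th slot belongs to track B; its 6th term is 81.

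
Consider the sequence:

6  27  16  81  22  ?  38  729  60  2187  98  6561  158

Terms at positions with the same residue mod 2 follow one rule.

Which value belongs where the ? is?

243

The terms cycle through 2 interleaved subsequences.
Subsequence A = 6, 16, 22, 38, 60, 98, 158: a Fibonacci-like recurrence a_n = a_{n-1} + a_{n-2}.
Subsequence B = 27, 81, ?, 729, 2187, 6561: powers of 3.
Subsequence B's pattern makes the blank 243.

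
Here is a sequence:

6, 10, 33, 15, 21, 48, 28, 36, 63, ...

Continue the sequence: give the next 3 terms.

Reading positions in blocks of 3 reveals the pattern AAB — 2 tracks woven together.
Stream A is 6, 10, 15, 21, 28, 36, which is the triangular numbers T_3, T_4, ….
Stream B is 33, 48, 63, which is linear: a_n = 18 + 15·n.
The 10th slot belongs to stream A; its 7th term is 45.
The 11th slot belongs to stream A; its 8th term is 55.
Position 12 falls in stream B as its term 4, giving 78.

45, 55, 78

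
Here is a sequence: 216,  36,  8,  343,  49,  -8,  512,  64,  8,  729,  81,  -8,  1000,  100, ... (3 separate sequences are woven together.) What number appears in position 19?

Split by position mod 3: positions 1, 4, 7, … form one track, and each other residue class forms its own.
Track A: 216, 343, 512, 729, 1000 (perfect cubes starting at 6³).
Track B: 36, 49, 64, 81, 100 (perfect squares starting at 6²).
Track C: 8, -8, 8, -8 (alternating ±8).
Term 19 comes from track A (its 7th entry): 1728.

1728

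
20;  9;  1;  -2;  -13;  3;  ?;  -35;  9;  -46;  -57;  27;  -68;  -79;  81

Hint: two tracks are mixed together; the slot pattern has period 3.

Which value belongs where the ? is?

-24

Reading positions in blocks of 3 reveals the pattern AAB — 2 tracks woven together.
Track A: 20, 9, -2, -13, ?, -35, -46, -57, -68, -79. Linear: a_n = 31 − 11·n.
Track B: 1, 3, 9, 27, 81. Powers of 3.
Filling track A at index 5 by its rule yields -24.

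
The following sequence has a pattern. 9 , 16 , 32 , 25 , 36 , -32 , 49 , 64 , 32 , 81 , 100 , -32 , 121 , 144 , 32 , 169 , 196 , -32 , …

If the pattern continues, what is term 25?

361

Positions follow the repeating pattern AAB; grouping by letter gives 2 tracks.
Subsequence A: 9, 16, 25, 36, 49, 64, 81, 100, 121, 144, 169, 196 — the squares 3², 4², 5², ….
Subsequence B: 32, -32, 32, -32, 32, -32 — alternating ±32.
Term 25 comes from subsequence A (its 17th entry): 361.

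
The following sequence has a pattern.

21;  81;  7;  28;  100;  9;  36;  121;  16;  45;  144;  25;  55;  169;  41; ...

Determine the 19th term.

Split by position mod 3 into 3 tracks.
Stream A = 21, 28, 36, 45, 55: triangular numbers starting at T_6.
Stream B = 81, 100, 121, 144, 169: the squares 9², 10², 11², ….
Stream C = 7, 9, 16, 25, 41: a Fibonacci-like recurrence a_n = a_{n-1} + a_{n-2}.
Position 19 falls in stream A as its term 7, giving 78.

78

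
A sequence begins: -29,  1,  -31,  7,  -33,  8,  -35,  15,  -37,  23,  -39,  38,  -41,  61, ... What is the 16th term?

The terms cycle through 2 interleaved subsequences.
Track A is -29, -31, -33, -35, -37, -39, -41, which is arithmetic with common difference −2.
Track B is 1, 7, 8, 15, 23, 38, 61, which is a Fibonacci-like recurrence a_n = a_{n-1} + a_{n-2}.
Position 16 → track B, term 8 = 99.

99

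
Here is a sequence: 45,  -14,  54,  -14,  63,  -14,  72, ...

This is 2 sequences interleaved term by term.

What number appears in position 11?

Odd-indexed and even-indexed terms follow separate rules.
Subsequence A is 45, 54, 63, 72, which is linear: a_n = 36 + 9·n.
Subsequence B is -14, -14, -14, which is the constant sequence -14.
Position 11 → subsequence A, term 6 = 90.

90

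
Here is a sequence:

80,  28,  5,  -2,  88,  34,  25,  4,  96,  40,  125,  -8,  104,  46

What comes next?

Split by position mod 4 into 4 tracks.
Track A: 80, 88, 96, 104 (linear: a_n = 72 + 8·n).
Track B: 28, 34, 40, 46 (arithmetic, step +6).
Track C: 5, 25, 125 (powers 5^1, 5^2, 5^3, …).
Track D: -2, 4, -8 (geometric with ratio -2).
Position 15 falls in track C as its term 4, giving 625.

625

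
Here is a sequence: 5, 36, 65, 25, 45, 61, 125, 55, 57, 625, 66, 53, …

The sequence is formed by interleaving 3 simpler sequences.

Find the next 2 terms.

Split by position mod 3: positions 1, 4, 7, … form one track, and each other residue class forms its own.
Track A is 5, 25, 125, 625, which is powers 5^1, 5^2, 5^3, ….
Track B is 36, 45, 55, 66, which is the triangular numbers T_8, T_9, ….
Track C is 65, 61, 57, 53, which is subtracting 4 each time.
Position 13 → track A, term 5 = 3125.
The 14th slot belongs to track B; its 5th term is 78.

3125, 78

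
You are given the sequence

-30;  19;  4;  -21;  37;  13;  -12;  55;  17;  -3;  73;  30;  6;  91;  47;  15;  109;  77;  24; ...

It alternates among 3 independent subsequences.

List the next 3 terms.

127, 124, 33

Split by position mod 3 into 3 tracks.
Track A: -30, -21, -12, -3, 6, 15, 24 (adding 9 each time).
Track B: 19, 37, 55, 73, 91, 109 (adding 18 each time).
Track C: 4, 13, 17, 30, 47, 77 (each term equals the sum of the previous two).
The 20th slot belongs to track B; its 7th term is 127.
Position 21 → track C, term 7 = 124.
Position 22 falls in track A as its term 8, giving 33.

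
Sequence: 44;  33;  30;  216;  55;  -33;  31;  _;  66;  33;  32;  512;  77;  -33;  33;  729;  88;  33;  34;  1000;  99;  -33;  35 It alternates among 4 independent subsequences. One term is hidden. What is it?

343

The terms cycle through 4 interleaved subsequences.
Stream A: 44, 55, 66, 77, 88, 99 — arithmetic with common difference +11.
Stream B: 33, -33, 33, -33, 33, -33 — oscillating between 33 and -33.
Stream C: 30, 31, 32, 33, 34, 35 — arithmetic with common difference +1.
Stream D: 216, ?, 512, 729, 1000 — perfect cubes starting at 6³.
The gap is stream D's term 2; the rule gives 343.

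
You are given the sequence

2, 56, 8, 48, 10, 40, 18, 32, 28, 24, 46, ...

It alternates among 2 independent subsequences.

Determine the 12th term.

16

Taking every 2nd term gives 2 separate tracks.
Stream A: 2, 8, 10, 18, 28, 46. Each term equals the sum of the previous two.
Stream B: 56, 48, 40, 32, 24. Arithmetic, step −8.
Term 12 comes from stream B (its 6th entry): 16.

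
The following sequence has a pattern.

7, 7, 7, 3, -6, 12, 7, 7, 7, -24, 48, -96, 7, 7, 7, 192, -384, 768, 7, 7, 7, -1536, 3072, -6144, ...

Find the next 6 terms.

7, 7, 7, 12288, -24576, 49152

The slot pattern repeats as AAABBB (period 6), so there are 2 interleaved tracks.
Track A = 7, 7, 7, 7, 7, 7, 7, 7, 7, 7, 7, 7: always 7.
Track B = 3, -6, 12, -24, 48, -96, 192, -384, 768, -1536, 3072, -6144: geometric, ×-2 each step.
Position 25 → track A, term 13 = 7.
Position 26 → track A, term 14 = 7.
Position 27 → track A, term 15 = 7.
Position 28 falls in track B as its term 13, giving 12288.
Position 29 falls in track B as its term 14, giving -24576.
The 30th slot belongs to track B; its 15th term is 49152.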